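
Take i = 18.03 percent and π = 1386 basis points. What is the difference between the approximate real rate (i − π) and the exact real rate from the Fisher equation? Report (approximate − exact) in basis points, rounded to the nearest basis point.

Approximate: r ≈ 18.030% − 13.860% = 4.1700%
Exact: (1 + 0.1803)/(1 + 0.1386) − 1 = 3.6624%
Error = 4.1700% − 3.6624% = 0.5076% → 51 basis points.

51 basis points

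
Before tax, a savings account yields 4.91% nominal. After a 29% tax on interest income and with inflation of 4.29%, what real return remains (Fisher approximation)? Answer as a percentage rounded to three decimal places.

-0.804%

After-tax nominal return = 4.91% × (1 − 0.29) = 3.4861%.
r ≈ 3.4861% − 4.29% → -0.804%.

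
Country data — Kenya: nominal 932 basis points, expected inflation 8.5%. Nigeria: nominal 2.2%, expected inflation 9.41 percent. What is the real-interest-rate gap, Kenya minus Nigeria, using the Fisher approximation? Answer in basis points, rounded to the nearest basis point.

803 basis points

Kenya: 9.32% − 8.5% = 0.820%
Nigeria: 2.2% − 9.41% = -7.210%
Differential = 8.030% → 803 basis points.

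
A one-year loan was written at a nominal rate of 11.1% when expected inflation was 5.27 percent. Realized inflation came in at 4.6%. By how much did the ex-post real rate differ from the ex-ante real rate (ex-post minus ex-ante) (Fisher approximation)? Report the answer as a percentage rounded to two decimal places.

Ex-ante: 11.1% − 5.27% = 5.830%
Ex-post: 11.1% − 4.6% = 6.500%
Difference (ex-post − ex-ante) = 0.6700% → 0.67%.

0.67%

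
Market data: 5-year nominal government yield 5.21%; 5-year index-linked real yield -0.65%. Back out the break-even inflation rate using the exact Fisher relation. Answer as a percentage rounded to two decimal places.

5.90%

(1 + π) = (1 + i)/(1 + r) = 1.05210 / 0.99350 = 1.058983
Break-even inflation = 1.058983 − 1 → 5.90%.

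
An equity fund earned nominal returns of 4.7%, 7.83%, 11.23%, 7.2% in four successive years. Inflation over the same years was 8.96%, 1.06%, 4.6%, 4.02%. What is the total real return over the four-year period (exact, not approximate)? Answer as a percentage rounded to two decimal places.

Nominal growth factor = 1.0470 × 1.0783 × 1.1123 × 1.0720 = 1.346180
Price-level growth factor = 1.0896 × 1.0106 × 1.0460 × 1.0402 = 1.198105
Real growth factor = 1.346180 / 1.198105 = 1.123591
Total real return = 1.123591 − 1 → 12.36%.

12.36%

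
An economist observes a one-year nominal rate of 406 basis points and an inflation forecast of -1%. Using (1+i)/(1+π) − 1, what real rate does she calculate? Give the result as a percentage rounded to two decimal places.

5.11%

1 + r = 1.04060 / 0.99000 = 1.051111
r = 1.051111 − 1 = 5.1111%, i.e. 5.11%.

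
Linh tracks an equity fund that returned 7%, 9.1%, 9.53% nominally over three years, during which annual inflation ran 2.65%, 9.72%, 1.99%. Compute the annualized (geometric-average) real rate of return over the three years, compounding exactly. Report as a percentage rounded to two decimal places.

3.64%

Compound the nominal returns: 1.0700 × 1.0910 × 1.0953 = 1.27862036.
Compound inflation: 1.0265 × 1.0972 × 1.0199 = 1.14868869.
Deflate: 1.27862036 / 1.14868869 = 1.11311304.
Annualized real rate = 1.11311304^(1/3) − 1 = 3.6366% → 3.64%.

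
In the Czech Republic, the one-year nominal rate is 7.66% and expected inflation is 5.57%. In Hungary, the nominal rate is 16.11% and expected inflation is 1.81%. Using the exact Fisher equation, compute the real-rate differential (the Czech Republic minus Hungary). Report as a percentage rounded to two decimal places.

-12.07%

The Czech Republic: (1 + 0.0766)/(1 + 0.0557) − 1 = 1.9797%
Hungary: (1 + 0.1611)/(1 + 0.0181) − 1 = 14.0458%
Differential = 1.9797% − 14.0458% = -12.0660% → -12.07%.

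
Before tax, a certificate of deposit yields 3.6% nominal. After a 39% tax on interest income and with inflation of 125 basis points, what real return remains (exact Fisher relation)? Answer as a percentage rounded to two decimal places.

0.93%

After-tax nominal return = 3.6% × (1 − 0.39) = 2.1960%.
1 + r = 1.02196 / 1.01250 = 1.009343
After-tax real rate = 1.009343 − 1 → 0.93%.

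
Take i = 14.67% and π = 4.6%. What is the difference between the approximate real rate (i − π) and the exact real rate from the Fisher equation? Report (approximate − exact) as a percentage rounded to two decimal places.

0.44%

Approximate: r ≈ 14.670% − 4.600% = 10.0700%
Exact: (1 + 0.1467)/(1 + 0.0460) − 1 = 9.6272%
Error = 10.0700% − 9.6272% = 0.4428% → 0.44%.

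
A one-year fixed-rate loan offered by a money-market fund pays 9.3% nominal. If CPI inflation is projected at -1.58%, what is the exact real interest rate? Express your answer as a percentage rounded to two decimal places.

By the Fisher identity, 1 + r = (1 + i)/(1 + π).
1 + r = 1.09300 / 0.98420 = 1.110547
r = 1.110547 − 1 = 11.0547%, i.e. 11.05%.

11.05%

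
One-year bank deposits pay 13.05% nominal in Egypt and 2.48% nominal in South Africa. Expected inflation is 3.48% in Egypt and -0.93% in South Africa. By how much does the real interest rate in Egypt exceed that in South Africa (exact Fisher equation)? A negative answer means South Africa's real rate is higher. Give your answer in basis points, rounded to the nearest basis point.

Egypt: (1 + 0.1305)/(1 + 0.0348) − 1 = 9.2482%
South Africa: (1 + 0.0248)/(1 − 0.0093) − 1 = 3.4420%
Differential = 9.2482% − 3.4420% = 5.8062% → 581 basis points.

581 basis points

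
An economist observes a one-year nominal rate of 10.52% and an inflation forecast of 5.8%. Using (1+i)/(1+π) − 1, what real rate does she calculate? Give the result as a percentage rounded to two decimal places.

4.46%

By the Fisher equation, 1 + r = (1 + i)/(1 + π).
1 + r = 1.10520 / 1.05800 = 1.044612
r = 1.044612 − 1 = 4.4612%, i.e. 4.46%.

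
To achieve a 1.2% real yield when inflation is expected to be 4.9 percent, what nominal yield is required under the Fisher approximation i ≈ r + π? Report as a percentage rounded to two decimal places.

6.10%

i ≈ r + π = 1.2% + 4.9% = 6.10%.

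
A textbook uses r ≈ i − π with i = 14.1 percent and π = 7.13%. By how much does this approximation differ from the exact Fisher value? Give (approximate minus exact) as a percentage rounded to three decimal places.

Approximate: r ≈ 14.100% − 7.130% = 6.9700%
Exact: (1 + 0.1410)/(1 + 0.0713) − 1 = 6.5061%
Error = 6.9700% − 6.5061% = 0.4639% → 0.464%.

0.464%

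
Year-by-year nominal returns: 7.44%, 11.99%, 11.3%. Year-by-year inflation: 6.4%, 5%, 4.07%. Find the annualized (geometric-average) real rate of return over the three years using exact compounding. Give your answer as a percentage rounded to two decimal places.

4.82%

Compound the nominal returns: 1.0744 × 1.1199 × 1.1130 = 1.33918448.
Compound inflation: 1.0640 × 1.0500 × 1.0407 = 1.16267004.
Deflate: 1.33918448 / 1.16267004 = 1.15181817.
Annualized real rate = 1.15181817^(1/3) − 1 = 4.8241% → 4.82%.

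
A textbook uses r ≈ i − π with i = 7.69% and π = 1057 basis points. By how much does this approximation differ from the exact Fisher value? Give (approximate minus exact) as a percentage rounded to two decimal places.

-0.28%

Approximate: r ≈ 7.690% − 10.570% = -2.8800%
Exact: (1 + 0.0769)/(1 + 0.1057) − 1 = -2.6047%
Error = -2.8800% − (-2.6047%) = -0.2753% → -0.28%.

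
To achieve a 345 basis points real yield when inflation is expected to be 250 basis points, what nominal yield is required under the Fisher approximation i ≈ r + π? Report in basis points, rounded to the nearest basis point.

595 basis points

i ≈ r + π = 3.45% + 2.5% = 595 basis points.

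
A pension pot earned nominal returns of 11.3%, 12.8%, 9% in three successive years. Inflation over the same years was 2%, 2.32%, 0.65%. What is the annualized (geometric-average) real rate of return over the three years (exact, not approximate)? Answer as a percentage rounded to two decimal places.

Compound the nominal returns: 1.1130 × 1.1280 × 1.0900 = 1.36845576.
Compound inflation: 1.0200 × 1.0232 × 1.0065 = 1.05044782.
Deflate: 1.36845576 / 1.05044782 = 1.30273559.
Annualized real rate = 1.30273559^(1/3) − 1 = 9.2158% → 9.22%.

9.22%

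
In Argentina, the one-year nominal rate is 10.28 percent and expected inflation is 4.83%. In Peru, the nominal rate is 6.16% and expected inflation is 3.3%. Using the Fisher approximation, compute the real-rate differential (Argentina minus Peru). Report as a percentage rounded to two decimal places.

2.59%

Argentina: 10.28% − 4.83% = 5.450%
Peru: 6.16% − 3.3% = 2.860%
Differential = 2.590% → 2.59%.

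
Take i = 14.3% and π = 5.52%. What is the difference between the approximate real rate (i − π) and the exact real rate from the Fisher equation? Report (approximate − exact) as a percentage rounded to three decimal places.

0.459%

Approximate: r ≈ 14.300% − 5.520% = 8.7800%
Exact: (1 + 0.1430)/(1 + 0.0552) − 1 = 8.3207%
Error = 8.7800% − 8.3207% = 0.4593% → 0.459%.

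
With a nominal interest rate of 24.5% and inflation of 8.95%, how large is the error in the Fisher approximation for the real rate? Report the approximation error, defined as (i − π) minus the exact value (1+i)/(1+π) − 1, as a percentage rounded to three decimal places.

1.277%

Approximate: r ≈ 24.500% − 8.950% = 15.5500%
Exact: (1 + 0.2450)/(1 + 0.0895) − 1 = 14.2726%
Error = 15.5500% − 14.2726% = 1.2774% → 1.277%.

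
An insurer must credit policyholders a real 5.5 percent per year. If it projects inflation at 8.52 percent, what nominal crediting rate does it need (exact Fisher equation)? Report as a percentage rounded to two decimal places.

(1 + i) = (1 + r)(1 + π) = 1.05500 × 1.08520 = 1.144886
i = 1.144886 − 1, so the required nominal rate is 14.49%.

14.49%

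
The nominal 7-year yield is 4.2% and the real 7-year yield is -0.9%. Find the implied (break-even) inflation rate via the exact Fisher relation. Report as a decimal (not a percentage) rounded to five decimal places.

(1 + π) = (1 + i)/(1 + r) = 1.04200 / 0.99100 = 1.051463
Break-even inflation = 1.051463 − 1 → 0.05146.

0.05146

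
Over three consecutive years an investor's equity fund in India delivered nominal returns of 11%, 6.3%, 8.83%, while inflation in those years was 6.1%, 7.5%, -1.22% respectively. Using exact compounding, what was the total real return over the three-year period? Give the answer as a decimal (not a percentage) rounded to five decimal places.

0.13976

Nominal growth factor = 1.1100 × 1.0630 × 1.0883 = 1.284118
Price-level growth factor = 1.0610 × 1.0750 × 0.9878 = 1.126660
Real growth factor = 1.284118 / 1.126660 = 1.139756
Total real return = 1.139756 − 1 → 0.13976.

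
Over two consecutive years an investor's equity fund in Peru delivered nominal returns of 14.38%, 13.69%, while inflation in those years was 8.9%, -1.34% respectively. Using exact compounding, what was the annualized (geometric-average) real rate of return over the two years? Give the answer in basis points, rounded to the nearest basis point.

1001 basis points

Compound the nominal returns: 1.1438 × 1.1369 = 1.30038622.
Compound inflation: 1.0890 × 0.9866 = 1.07440740.
Deflate: 1.30038622 / 1.07440740 = 1.21032880.
Annualized real rate = 1.21032880^(1/2) − 1 = 10.0149% → 1001 basis points.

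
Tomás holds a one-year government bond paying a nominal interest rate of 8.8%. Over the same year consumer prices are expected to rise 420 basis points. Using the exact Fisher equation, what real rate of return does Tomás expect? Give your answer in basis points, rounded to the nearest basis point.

441 basis points

By the Fisher equation, 1 + r = (1 + i)/(1 + π).
1 + r = 1.08800 / 1.04200 = 1.044146
r = 1.044146 − 1 = 4.4146%, i.e. 441 basis points.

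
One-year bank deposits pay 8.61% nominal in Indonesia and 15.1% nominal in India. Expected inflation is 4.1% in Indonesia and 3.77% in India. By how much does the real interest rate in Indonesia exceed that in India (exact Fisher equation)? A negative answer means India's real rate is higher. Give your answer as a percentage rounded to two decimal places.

Indonesia: (1 + 0.0861)/(1 + 0.0410) − 1 = 4.3324%
India: (1 + 0.1510)/(1 + 0.0377) − 1 = 10.9184%
Differential = 4.3324% − 10.9184% = -6.5860% → -6.59%.

-6.59%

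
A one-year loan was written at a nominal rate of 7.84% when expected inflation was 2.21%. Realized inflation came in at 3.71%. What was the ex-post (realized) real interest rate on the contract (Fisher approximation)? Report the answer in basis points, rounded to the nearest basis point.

413 basis points

Ex-post: 7.84% − 3.71% = 4.130%
So the realized real rate is 413 basis points.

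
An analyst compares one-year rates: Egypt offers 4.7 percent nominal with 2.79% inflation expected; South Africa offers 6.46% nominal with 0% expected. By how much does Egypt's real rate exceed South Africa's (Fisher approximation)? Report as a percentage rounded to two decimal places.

Egypt: 4.7% − 2.79% = 1.910%
South Africa: 6.46% − 0% = 6.460%
Differential = -4.550% → -4.55%.

-4.55%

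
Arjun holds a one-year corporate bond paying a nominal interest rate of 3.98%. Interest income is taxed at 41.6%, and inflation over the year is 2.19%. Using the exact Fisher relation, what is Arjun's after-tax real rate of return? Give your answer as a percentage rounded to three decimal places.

After-tax nominal return = 3.98% × (1 − 0.416) = 2.32432%.
1 + r = 1.0232432 / 1.02190 = 1.001314
After-tax real rate = 1.001314 − 1 → 0.131%.

0.131%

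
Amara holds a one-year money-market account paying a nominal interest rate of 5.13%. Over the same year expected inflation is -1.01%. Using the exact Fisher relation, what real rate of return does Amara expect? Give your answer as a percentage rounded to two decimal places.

6.20%

By the Fisher relation, 1 + r = (1 + i)/(1 + π).
1 + r = 1.05130 / 0.98990 = 1.062026
r = 1.062026 − 1 = 6.2026%, i.e. 6.20%.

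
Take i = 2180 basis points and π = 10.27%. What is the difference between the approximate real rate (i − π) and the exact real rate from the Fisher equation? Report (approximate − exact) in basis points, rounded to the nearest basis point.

107 basis points

Approximate: r ≈ 21.800% − 10.270% = 11.5300%
Exact: (1 + 0.2180)/(1 + 0.1027) − 1 = 10.4562%
Error = 11.5300% − 10.4562% = 1.0738% → 107 basis points.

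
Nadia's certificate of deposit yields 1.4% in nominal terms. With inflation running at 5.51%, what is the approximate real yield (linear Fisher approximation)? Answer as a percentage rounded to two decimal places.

r ≈ i − π = 1.4% − 5.51% = -4.11%.

-4.11%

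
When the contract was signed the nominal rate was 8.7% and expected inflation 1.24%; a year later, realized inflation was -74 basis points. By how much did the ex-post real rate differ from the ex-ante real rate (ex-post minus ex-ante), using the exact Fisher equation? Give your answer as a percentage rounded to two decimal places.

2.14%

Ex-ante: (1 + 0.0870)/(1 + 0.0124) − 1 = 7.3686%
Ex-post: (1 + 0.0870)/(1 − 0.0074) − 1 = 9.5104%
Difference (ex-post − ex-ante) = 2.1417% → 2.14%.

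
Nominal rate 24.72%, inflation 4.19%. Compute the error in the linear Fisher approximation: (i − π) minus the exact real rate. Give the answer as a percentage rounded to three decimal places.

Approximate: r ≈ 24.720% − 4.190% = 20.5300%
Exact: (1 + 0.2472)/(1 + 0.0419) − 1 = 19.7044%
Error = 20.5300% − 19.7044% = 0.8256% → 0.826%.

0.826%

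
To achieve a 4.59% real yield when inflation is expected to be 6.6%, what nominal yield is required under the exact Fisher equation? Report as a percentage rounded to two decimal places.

11.49%

(1 + i) = (1 + r)(1 + π) = 1.04590 × 1.06600 = 1.1149294
i = 1.1149294 − 1, so the required nominal rate is 11.49%.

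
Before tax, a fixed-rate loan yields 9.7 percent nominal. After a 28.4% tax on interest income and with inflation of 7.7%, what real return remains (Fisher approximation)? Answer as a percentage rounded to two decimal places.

After-tax nominal return = 9.7% × (1 − 0.284) = 6.9452%.
r ≈ 6.9452% − 7.7% → -0.75%.

-0.75%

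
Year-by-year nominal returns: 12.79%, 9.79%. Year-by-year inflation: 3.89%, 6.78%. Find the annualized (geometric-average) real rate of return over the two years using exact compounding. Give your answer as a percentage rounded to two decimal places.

5.65%

Compound the nominal returns: 1.1279 × 1.0979 = 1.23832141.
Compound inflation: 1.0389 × 1.0678 = 1.10933742.
Deflate: 1.23832141 / 1.10933742 = 1.11627120.
Annualized real rate = 1.11627120^(1/2) − 1 = 5.6537% → 5.65%.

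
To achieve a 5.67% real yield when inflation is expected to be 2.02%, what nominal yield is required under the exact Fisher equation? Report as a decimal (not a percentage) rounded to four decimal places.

0.0780

(1 + i) = (1 + r)(1 + π) = 1.05670 × 1.02020 = 1.07804534
i = 1.07804534 − 1, so the required nominal rate is 0.0780.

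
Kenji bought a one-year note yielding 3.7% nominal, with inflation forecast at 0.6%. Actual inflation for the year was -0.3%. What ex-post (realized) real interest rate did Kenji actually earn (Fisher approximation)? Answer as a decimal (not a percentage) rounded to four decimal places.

0.0400

Ex-post: 3.7% − (-0.3%) = 4.000%
So the realized real rate is 0.0400.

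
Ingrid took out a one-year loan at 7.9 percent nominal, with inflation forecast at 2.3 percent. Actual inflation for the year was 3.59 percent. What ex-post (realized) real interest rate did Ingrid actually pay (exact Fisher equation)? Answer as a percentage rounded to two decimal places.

Ex-post: (1 + 0.0790)/(1 + 0.0359) − 1 = 4.1606%
So the realized real rate is 4.16%.

4.16%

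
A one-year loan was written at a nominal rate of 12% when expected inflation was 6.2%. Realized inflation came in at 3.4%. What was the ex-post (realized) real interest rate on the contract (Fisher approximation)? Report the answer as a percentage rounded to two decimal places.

8.60%

Ex-post: 12% − 3.4% = 8.600%
So the realized real rate is 8.60%.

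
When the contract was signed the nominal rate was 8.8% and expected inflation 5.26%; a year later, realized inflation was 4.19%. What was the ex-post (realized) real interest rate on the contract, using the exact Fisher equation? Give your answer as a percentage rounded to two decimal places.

4.42%

Ex-post: (1 + 0.0880)/(1 + 0.0419) − 1 = 4.4246%
So the realized real rate is 4.42%.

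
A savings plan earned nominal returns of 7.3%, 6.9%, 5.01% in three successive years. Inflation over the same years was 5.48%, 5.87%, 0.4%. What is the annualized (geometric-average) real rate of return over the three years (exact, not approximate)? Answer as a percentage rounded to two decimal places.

Compound the nominal returns: 1.0730 × 1.0690 × 1.0501 = 1.20450355.
Compound inflation: 1.0548 × 1.0587 × 1.0040 = 1.12118363.
Deflate: 1.20450355 / 1.12118363 = 1.07431426.
Annualized real rate = 1.07431426^(1/3) − 1 = 2.4182% → 2.42%.

2.42%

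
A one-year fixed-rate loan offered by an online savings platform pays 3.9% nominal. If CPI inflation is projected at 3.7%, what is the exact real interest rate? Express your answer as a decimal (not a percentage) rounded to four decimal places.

By the Fisher identity, 1 + r = (1 + i)/(1 + π).
1 + r = 1.03900 / 1.03700 = 1.001929
r = 1.001929 − 1 = 0.1929%, i.e. 0.0019.

0.0019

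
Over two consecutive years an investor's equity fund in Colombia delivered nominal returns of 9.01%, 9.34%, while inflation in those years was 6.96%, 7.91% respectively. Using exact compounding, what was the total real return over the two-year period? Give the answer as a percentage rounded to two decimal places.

3.27%

Nominal growth factor = 1.0901 × 1.0934 = 1.191915
Price-level growth factor = 1.0696 × 1.0791 = 1.154205
Real growth factor = 1.191915 / 1.154205 = 1.032672
Total real return = 1.032672 − 1 → 3.27%.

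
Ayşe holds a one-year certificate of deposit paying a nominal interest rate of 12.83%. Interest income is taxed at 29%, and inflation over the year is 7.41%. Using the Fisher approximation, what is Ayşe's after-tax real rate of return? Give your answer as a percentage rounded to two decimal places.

1.70%

After-tax nominal return = 12.83% × (1 − 0.29) = 9.1093%.
r ≈ 9.1093% − 7.41% → 1.70%.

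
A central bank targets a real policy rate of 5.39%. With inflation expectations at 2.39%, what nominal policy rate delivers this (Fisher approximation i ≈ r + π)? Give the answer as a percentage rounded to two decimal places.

7.78%

i ≈ r + π = 5.39% + 2.39% = 7.78%.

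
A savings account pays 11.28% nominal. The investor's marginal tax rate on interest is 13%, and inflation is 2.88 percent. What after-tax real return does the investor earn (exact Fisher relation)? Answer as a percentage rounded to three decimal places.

6.740%

After-tax nominal return = 11.28% × (1 − 0.13) = 9.8136%.
1 + r = 1.098136 / 1.02880 = 1.06739502
After-tax real rate = 1.06739502 − 1 → 6.740%.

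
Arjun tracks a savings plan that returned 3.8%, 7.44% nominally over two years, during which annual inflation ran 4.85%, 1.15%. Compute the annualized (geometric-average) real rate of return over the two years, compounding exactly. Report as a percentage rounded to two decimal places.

Nominal growth factor = 1.0380 × 1.0744 = 1.115227200
Price-level growth factor = 1.0485 × 1.0115 = 1.060557750
Real growth factor = 1.115227200 / 1.060557750 = 1.051547829
Annualized real rate = 1.051547829^(1/2) − 1 = 2.54501% → 2.55%.

2.55%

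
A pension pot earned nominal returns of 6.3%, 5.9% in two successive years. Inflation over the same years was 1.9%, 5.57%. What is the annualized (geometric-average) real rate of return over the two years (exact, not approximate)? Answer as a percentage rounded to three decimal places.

2.296%

Nominal growth factor = 1.0630 × 1.0590 = 1.12571700
Price-level growth factor = 1.0190 × 1.0557 = 1.07575830
Real growth factor = 1.12571700 / 1.07575830 = 1.04644045
Annualized real rate = 1.04644045^(1/2) − 1 = 2.2957% → 2.296%.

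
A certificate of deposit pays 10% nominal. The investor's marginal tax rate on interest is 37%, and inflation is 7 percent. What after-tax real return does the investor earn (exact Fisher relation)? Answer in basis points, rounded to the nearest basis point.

-65 basis points

After-tax nominal return = 10% × (1 − 0.37) = 6.3000%.
1 + r = 1.06300 / 1.07000 = 0.993458
After-tax real rate = 0.993458 − 1 → -65 basis points.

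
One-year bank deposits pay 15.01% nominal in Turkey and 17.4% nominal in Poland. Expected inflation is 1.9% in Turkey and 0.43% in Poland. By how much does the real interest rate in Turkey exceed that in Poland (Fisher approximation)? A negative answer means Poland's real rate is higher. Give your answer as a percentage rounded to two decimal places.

-3.86%

Turkey: 15.01% − 1.9% = 13.110%
Poland: 17.4% − 0.43% = 16.970%
Differential = -3.860% → -3.86%.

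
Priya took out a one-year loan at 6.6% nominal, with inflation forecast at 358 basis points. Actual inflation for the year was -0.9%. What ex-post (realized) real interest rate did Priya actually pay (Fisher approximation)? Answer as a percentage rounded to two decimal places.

7.50%

Ex-post: 6.6% − (-0.9%) = 7.500%
So the realized real rate is 7.50%.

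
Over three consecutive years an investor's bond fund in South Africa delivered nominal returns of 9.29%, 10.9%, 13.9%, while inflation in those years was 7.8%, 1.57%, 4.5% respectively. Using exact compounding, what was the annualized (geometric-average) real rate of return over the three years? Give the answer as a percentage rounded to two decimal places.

Nominal growth factor = 1.0929 × 1.1090 × 1.1390 = 1.38049773
Price-level growth factor = 1.0780 × 1.0157 × 1.0450 = 1.14419621
Real growth factor = 1.38049773 / 1.14419621 = 1.20652185
Annualized real rate = 1.20652185^(1/3) − 1 = 6.4580% → 6.46%.

6.46%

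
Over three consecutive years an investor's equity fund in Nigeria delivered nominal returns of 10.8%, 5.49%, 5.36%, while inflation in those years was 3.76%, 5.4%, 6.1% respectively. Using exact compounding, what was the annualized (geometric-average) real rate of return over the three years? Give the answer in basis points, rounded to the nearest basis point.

Compound the nominal returns: 1.1080 × 1.0549 × 1.0536 = 1.23147845.
Compound inflation: 1.0376 × 1.0540 × 1.0610 = 1.16034185.
Deflate: 1.23147845 / 1.16034185 = 1.06130658.
Annualized real rate = 1.06130658^(1/3) − 1 = 2.0032% → 200 basis points.

200 basis points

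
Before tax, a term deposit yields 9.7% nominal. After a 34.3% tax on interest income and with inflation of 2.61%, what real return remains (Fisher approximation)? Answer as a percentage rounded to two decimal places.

3.76%

After-tax nominal return = 9.7% × (1 − 0.343) = 6.3729%.
r ≈ 6.3729% − 2.61% → 3.76%.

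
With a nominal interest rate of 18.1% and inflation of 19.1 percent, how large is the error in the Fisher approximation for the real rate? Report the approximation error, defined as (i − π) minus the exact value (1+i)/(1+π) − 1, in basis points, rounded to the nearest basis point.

Approximate: r ≈ 18.100% − 19.100% = -1.0000%
Exact: (1 + 0.1810)/(1 + 0.1910) − 1 = -0.8396%
Error = -1.0000% − (-0.8396%) = -0.1604% → -16 basis points.

-16 basis points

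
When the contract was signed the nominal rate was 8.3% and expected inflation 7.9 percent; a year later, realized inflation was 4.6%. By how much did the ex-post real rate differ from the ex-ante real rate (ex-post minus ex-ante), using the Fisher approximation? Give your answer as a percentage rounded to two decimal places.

3.30%

Ex-ante: 8.3% − 7.9% = 0.400%
Ex-post: 8.3% − 4.6% = 3.700%
Difference (ex-post − ex-ante) = 3.3000% → 3.30%.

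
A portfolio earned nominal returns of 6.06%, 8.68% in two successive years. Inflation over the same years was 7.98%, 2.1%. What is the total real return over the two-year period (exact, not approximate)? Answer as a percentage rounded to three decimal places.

Compound the nominal returns: 1.0606 × 1.0868 = 1.152660.
Compound inflation: 1.0798 × 1.0210 = 1.102476.
Deflate: 1.152660 / 1.102476 = 1.045520.
Total real return = 1.045520 − 1 → 4.552%.

4.552%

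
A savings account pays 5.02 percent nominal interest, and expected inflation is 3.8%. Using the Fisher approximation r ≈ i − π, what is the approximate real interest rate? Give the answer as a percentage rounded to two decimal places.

r ≈ i − π = 5.02% − 3.8% = 1.22%.

1.22%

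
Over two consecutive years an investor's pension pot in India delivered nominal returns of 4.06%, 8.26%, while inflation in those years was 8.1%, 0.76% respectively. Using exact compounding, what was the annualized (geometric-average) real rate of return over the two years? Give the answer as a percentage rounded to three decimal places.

1.700%

Nominal growth factor = 1.0406 × 1.0826 = 1.126553560
Price-level growth factor = 1.0810 × 1.0076 = 1.089215600
Real growth factor = 1.126553560 / 1.089215600 = 1.034279678
Annualized real rate = 1.034279678^(1/2) − 1 = 1.69954% → 1.700%.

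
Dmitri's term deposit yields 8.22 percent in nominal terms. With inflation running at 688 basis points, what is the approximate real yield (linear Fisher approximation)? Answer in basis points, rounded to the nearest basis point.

r ≈ i − π = 8.22% − 6.88% = 134 basis points.

134 basis points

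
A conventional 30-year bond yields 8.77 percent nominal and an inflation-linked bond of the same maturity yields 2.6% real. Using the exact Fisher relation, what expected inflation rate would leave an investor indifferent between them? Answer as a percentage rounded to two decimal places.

(1 + π) = (1 + i)/(1 + r) = 1.08770 / 1.02600 = 1.060136
Break-even inflation = 1.060136 − 1 → 6.01%.

6.01%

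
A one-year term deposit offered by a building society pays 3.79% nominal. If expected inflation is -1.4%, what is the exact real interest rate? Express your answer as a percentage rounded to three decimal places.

5.264%

By the Fisher identity, 1 + r = (1 + i)/(1 + π).
1 + r = 1.03790 / 0.98600 = 1.052637
r = 1.052637 − 1 = 5.2637%, i.e. 5.264%.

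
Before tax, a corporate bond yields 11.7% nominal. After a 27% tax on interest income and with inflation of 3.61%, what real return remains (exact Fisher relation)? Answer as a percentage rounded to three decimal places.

After-tax nominal return = 11.7% × (1 − 0.27) = 8.5410%.
1 + r = 1.08541 / 1.03610 = 1.047592
After-tax real rate = 1.047592 − 1 → 4.759%.

4.759%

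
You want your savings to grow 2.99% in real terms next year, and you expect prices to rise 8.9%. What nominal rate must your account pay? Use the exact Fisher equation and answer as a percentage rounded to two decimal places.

12.16%

(1 + i) = (1 + r)(1 + π) = 1.02990 × 1.08900 = 1.1215611
i = 1.1215611 − 1, so the required nominal rate is 12.16%.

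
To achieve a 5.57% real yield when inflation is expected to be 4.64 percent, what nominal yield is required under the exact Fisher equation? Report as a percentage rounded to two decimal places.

10.47%

(1 + i) = (1 + r)(1 + π) = 1.05570 × 1.04640 = 1.10468448
i = 1.10468448 − 1, so the required nominal rate is 10.47%.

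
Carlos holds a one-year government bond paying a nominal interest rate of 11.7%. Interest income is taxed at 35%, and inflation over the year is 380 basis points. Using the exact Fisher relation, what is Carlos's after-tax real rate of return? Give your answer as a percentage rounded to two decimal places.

After-tax nominal return = 11.7% × (1 − 0.35) = 7.6050%.
1 + r = 1.07605 / 1.03800 = 1.036657
After-tax real rate = 1.036657 − 1 → 3.67%.

3.67%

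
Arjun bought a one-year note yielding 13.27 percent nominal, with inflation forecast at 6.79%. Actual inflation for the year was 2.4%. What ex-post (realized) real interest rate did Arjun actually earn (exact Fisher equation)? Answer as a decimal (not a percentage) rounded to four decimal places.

Ex-post: (1 + 0.1327)/(1 + 0.0240) − 1 = 10.6152%
So the realized real rate is 0.1062.

0.1062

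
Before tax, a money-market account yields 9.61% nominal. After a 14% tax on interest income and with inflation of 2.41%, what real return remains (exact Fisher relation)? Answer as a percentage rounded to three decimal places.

After-tax nominal return = 9.61% × (1 − 0.14) = 8.2646%.
1 + r = 1.082646 / 1.02410 = 1.057168
After-tax real rate = 1.057168 − 1 → 5.717%.

5.717%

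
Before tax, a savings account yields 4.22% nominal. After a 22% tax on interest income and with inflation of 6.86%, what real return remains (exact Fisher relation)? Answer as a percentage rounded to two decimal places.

-3.34%

After-tax nominal return = 4.22% × (1 − 0.22) = 3.2916%.
1 + r = 1.032916 / 1.06860 = 0.966607
After-tax real rate = 0.966607 − 1 → -3.34%.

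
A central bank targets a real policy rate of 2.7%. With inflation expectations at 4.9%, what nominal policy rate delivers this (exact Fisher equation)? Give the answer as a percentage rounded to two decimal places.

7.73%

(1 + i) = (1 + r)(1 + π) = 1.02700 × 1.04900 = 1.077323
i = 1.077323 − 1, so the required nominal rate is 7.73%.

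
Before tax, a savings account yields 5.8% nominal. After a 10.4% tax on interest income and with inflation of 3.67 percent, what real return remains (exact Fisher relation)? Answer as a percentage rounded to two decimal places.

1.47%

After-tax nominal return = 5.8% × (1 − 0.104) = 5.1968%.
1 + r = 1.051968 / 1.03670 = 1.014728
After-tax real rate = 1.014728 − 1 → 1.47%.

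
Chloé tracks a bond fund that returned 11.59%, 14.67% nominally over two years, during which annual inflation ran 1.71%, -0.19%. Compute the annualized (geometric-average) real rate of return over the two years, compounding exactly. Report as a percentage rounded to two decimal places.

Compound the nominal returns: 1.1159 × 1.1467 = 1.27960253.
Compound inflation: 1.0171 × 0.9981 = 1.01516751.
Deflate: 1.27960253 / 1.01516751 = 1.26048412.
Annualized real rate = 1.26048412^(1/2) − 1 = 12.2713% → 12.27%.

12.27%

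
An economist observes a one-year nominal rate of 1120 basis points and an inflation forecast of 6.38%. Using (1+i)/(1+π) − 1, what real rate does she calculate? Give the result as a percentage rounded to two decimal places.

4.53%

1 + r = 1.11200 / 1.06380 = 1.045309
r = 1.045309 − 1 = 4.5309%, i.e. 4.53%.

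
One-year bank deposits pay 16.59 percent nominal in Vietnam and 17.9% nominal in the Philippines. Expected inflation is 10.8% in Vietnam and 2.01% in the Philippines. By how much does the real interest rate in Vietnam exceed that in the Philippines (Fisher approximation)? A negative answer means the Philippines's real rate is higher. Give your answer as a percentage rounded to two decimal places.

-10.10%

Vietnam: 16.59% − 10.8% = 5.790%
The Philippines: 17.9% − 2.01% = 15.890%
Differential = -10.100% → -10.10%.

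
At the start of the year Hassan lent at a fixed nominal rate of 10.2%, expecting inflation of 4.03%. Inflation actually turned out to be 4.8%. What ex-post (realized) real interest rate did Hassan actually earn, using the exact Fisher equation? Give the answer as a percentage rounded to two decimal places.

5.15%

Ex-post: (1 + 0.1020)/(1 + 0.0480) − 1 = 5.1527%
So the realized real rate is 5.15%.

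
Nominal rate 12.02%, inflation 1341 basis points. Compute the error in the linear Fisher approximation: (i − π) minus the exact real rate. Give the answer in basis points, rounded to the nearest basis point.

-16 basis points

Approximate: r ≈ 12.020% − 13.410% = -1.3900%
Exact: (1 + 0.1202)/(1 + 0.1341) − 1 = -1.2256%
Error = -1.3900% − (-1.2256%) = -0.1644% → -16 basis points.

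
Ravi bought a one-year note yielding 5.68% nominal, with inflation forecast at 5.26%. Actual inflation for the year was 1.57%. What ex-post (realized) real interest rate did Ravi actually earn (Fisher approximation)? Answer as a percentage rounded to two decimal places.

Ex-post: 5.68% − 1.57% = 4.110%
So the realized real rate is 4.11%.

4.11%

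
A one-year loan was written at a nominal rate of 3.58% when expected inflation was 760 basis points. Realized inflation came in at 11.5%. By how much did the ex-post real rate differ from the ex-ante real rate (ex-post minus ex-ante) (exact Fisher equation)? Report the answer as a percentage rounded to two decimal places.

-3.37%

Ex-ante: (1 + 0.0358)/(1 + 0.0760) − 1 = -3.7361%
Ex-post: (1 + 0.0358)/(1 + 0.1150) − 1 = -7.1031%
Difference (ex-post − ex-ante) = -3.3671% → -3.37%.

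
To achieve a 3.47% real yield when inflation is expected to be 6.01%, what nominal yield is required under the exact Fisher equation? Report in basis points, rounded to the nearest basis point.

969 basis points

(1 + i) = (1 + r)(1 + π) = 1.03470 × 1.06010 = 1.09688547
i = 1.09688547 − 1, so the required nominal rate is 969 basis points.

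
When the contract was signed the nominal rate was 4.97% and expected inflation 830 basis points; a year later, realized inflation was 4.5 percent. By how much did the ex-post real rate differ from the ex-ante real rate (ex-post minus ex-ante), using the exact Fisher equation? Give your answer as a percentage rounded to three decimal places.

Ex-ante: (1 + 0.0497)/(1 + 0.0830) − 1 = -3.0748%
Ex-post: (1 + 0.0497)/(1 + 0.0450) − 1 = 0.4498%
Difference (ex-post − ex-ante) = 3.5246% → 3.525%.

3.525%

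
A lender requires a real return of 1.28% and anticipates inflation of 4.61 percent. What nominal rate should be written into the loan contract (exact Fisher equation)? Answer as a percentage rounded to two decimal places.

5.95%

(1 + i) = (1 + r)(1 + π) = 1.01280 × 1.04610 = 1.05949008
i = 1.05949008 − 1, so the required nominal rate is 5.95%.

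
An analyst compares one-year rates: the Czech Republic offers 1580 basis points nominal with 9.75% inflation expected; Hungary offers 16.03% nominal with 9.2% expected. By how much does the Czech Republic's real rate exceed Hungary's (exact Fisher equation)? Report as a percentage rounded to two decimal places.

The Czech Republic: (1 + 0.1580)/(1 + 0.0975) − 1 = 5.5125%
Hungary: (1 + 0.1603)/(1 + 0.0920) − 1 = 6.2546%
Differential = 5.5125% − 6.2546% = -0.7421% → -0.74%.

-0.74%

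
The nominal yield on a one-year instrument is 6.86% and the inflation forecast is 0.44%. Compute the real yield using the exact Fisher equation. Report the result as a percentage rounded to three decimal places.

By the Fisher identity, 1 + r = (1 + i)/(1 + π).
1 + r = 1.06860 / 1.00440 = 1.063919
r = 1.063919 − 1 = 6.3919%, i.e. 6.392%.

6.392%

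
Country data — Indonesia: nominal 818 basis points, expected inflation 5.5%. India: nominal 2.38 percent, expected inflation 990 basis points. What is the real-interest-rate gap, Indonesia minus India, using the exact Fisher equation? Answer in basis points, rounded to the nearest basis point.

Indonesia: (1 + 0.0818)/(1 + 0.0550) − 1 = 2.5403%
India: (1 + 0.0238)/(1 + 0.0990) − 1 = -6.8426%
Differential = 2.5403% − (-6.8426%) = 9.3829% → 938 basis points.

938 basis points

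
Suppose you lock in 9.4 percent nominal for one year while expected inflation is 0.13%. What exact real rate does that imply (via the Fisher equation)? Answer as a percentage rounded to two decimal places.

By the Fisher equation, 1 + r = (1 + i)/(1 + π).
1 + r = 1.09400 / 1.00130 = 1.092580
r = 1.092580 − 1 = 9.2580%, i.e. 9.26%.

9.26%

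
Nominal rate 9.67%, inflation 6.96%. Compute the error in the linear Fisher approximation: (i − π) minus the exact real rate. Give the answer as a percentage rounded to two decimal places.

0.18%

Approximate: r ≈ 9.670% − 6.960% = 2.7100%
Exact: (1 + 0.0967)/(1 + 0.0696) − 1 = 2.5337%
Error = 2.7100% − 2.5337% = 0.1763% → 0.18%.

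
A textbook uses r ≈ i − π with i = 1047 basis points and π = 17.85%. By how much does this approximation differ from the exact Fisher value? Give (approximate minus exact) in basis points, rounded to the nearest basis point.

Approximate: r ≈ 10.470% − 17.850% = -7.3800%
Exact: (1 + 0.1047)/(1 + 0.1785) − 1 = -6.2622%
Error = -7.3800% − (-6.2622%) = -1.1178% → -112 basis points.

-112 basis points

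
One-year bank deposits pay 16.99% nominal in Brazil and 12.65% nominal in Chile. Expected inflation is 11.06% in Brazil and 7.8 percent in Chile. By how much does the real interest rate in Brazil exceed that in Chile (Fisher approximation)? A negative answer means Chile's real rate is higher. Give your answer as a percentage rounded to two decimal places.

1.08%

Brazil: 16.99% − 11.06% = 5.930%
Chile: 12.65% − 7.8% = 4.850%
Differential = 1.080% → 1.08%.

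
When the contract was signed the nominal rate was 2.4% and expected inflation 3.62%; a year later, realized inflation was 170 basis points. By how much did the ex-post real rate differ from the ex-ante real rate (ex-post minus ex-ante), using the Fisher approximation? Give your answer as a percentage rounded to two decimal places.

1.92%

Ex-ante: 2.4% − 3.62% = -1.220%
Ex-post: 2.4% − 1.7% = 0.700%
Difference (ex-post − ex-ante) = 1.9200% → 1.92%.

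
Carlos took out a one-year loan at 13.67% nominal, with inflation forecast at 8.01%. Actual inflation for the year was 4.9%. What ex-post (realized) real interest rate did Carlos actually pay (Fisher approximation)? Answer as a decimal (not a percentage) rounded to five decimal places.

0.08770

Ex-post: 13.67% − 4.9% = 8.770%
So the realized real rate is 0.08770.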